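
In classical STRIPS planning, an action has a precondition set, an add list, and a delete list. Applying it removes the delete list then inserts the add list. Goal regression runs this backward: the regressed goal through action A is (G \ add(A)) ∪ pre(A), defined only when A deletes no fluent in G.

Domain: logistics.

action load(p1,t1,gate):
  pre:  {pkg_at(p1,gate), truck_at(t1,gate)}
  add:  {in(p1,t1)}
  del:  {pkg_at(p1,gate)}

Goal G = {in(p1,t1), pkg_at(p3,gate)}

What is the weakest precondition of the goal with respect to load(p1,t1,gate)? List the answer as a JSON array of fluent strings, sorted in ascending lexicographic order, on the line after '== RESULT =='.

Compute (G \ add) ∪ pre:
  G ∩ del = {}  (empty — regression defined)
  G \ add = {in(p1,t1), pkg_at(p3,gate)} \ {in(p1,t1)} = {pkg_at(p3,gate)}
  ∪ pre   = {pkg_at(p3,gate)} ∪ {pkg_at(p1,gate), truck_at(t1,gate)}
          = {pkg_at(p1,gate), pkg_at(p3,gate), truck_at(t1,gate)}

== RESULT ==
["pkg_at(p1,gate)", "pkg_at(p3,gate)", "truck_at(t1,gate)"]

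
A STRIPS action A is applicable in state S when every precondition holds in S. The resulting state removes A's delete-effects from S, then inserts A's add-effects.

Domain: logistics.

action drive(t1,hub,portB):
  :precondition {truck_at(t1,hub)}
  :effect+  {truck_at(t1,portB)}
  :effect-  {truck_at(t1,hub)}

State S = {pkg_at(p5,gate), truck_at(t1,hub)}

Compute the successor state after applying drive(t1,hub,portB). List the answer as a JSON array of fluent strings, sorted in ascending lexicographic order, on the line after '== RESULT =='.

Compute (S \ del) ∪ add:
  pre ⊆ S: {truck_at(t1,hub)} ⊆ S  — applicable
  S \ del = {pkg_at(p5,gate)}
  ∪ add   = {pkg_at(p5,gate), truck_at(t1,portB)}

== RESULT ==
["pkg_at(p5,gate)", "truck_at(t1,portB)"]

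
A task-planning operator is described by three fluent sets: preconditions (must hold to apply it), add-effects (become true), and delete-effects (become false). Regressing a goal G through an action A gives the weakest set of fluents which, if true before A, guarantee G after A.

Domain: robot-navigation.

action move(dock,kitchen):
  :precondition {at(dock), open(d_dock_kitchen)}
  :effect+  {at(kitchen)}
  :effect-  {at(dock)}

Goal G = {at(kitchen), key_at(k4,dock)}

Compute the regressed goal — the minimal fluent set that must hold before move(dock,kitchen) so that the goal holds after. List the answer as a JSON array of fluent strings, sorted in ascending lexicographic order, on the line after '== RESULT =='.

Compute (G \ add) ∪ pre:
  G ∩ del = {}  (empty — regression defined)
  G \ add = {at(kitchen), key_at(k4,dock)} \ {at(kitchen)} = {key_at(k4,dock)}
  ∪ pre   = {key_at(k4,dock)} ∪ {at(dock), open(d_dock_kitchen)}
          = {at(dock), key_at(k4,dock), open(d_dock_kitchen)}

== RESULT ==
["at(dock)", "key_at(k4,dock)", "open(d_dock_kitchen)"]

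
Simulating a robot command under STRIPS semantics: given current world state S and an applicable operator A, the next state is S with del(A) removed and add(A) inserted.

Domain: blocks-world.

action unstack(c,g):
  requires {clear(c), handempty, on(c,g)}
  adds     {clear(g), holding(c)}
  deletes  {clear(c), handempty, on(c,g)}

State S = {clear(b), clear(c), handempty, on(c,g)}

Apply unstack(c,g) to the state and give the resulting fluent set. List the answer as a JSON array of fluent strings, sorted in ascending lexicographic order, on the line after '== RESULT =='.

Compute (S \ del) ∪ add:
  pre ⊆ S: {clear(c), handempty, on(c,g)} ⊆ S  — applicable
  S \ del = {clear(b)}
  ∪ add   = {clear(b), clear(g), holding(c)}

== RESULT ==
["clear(b)", "clear(g)", "holding(c)"]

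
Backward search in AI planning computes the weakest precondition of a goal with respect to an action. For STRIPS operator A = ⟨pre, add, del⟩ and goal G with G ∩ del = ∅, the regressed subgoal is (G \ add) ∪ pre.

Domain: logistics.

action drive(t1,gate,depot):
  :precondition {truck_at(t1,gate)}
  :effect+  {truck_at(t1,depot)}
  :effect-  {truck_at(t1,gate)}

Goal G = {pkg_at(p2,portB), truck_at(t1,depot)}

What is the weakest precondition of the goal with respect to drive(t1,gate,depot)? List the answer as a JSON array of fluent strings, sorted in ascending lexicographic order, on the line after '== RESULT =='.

Regress:
  G ∩ del = {}  (empty — regression defined)
  G \ add = {pkg_at(p2,portB), truck_at(t1,depot)} \ {truck_at(t1,depot)} = {pkg_at(p2,portB)}
  ∪ pre   = {pkg_at(p2,portB)} ∪ {truck_at(t1,gate)}
          = {pkg_at(p2,portB), truck_at(t1,gate)}

== RESULT ==
["pkg_at(p2,portB)", "truck_at(t1,gate)"]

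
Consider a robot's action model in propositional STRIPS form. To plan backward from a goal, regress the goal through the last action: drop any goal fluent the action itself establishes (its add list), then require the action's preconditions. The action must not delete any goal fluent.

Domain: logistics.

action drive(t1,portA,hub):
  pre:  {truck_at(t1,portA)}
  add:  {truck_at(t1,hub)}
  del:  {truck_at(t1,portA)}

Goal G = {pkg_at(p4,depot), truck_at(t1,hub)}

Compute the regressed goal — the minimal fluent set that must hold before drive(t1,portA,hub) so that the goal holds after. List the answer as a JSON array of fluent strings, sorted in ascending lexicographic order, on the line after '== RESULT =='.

Regress:
  G ∩ del = {}  (empty — regression defined)
  G \ add = {pkg_at(p4,depot), truck_at(t1,hub)} \ {truck_at(t1,hub)} = {pkg_at(p4,depot)}
  ∪ pre   = {pkg_at(p4,depot)} ∪ {truck_at(t1,portA)}
          = {pkg_at(p4,depot), truck_at(t1,portA)}

== RESULT ==
["pkg_at(p4,depot)", "truck_at(t1,portA)"]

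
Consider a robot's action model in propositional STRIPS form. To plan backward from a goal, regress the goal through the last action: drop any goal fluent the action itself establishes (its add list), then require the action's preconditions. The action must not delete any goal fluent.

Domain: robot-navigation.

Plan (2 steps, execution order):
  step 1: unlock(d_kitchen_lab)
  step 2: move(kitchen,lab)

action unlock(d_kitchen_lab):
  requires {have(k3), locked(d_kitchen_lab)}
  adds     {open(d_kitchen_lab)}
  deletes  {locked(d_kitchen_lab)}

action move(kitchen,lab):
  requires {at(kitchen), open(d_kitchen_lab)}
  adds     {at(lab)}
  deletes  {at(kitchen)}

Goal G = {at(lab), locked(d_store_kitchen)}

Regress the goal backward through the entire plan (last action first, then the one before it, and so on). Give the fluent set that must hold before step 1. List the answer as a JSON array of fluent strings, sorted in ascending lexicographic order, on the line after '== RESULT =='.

Regress step by step:
  through step 2 (move(kitchen,lab)): drop {at(lab)}, keep {locked(d_store_kitchen)}, require {at(kitchen), open(d_kitchen_lab)}
    → {at(kitchen), locked(d_store_kitchen), open(d_kitchen_lab)}
  through step 1 (unlock(d_kitchen_lab)): drop {open(d_kitchen_lab)}, keep {at(kitchen), locked(d_store_kitchen)}, require {have(k3), locked(d_kitchen_lab)}
    → {at(kitchen), have(k3), locked(d_kitchen_lab), locked(d_store_kitchen)}

== RESULT ==
["at(kitchen)", "have(k3)", "locked(d_kitchen_lab)", "locked(d_store_kitchen)"]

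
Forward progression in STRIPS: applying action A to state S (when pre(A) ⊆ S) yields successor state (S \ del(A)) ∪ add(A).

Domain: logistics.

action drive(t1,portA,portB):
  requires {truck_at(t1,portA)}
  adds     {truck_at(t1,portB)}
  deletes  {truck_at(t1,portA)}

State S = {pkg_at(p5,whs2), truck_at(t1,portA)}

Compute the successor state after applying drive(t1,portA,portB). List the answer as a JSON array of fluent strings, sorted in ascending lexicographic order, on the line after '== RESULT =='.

Progress:
  pre ⊆ S: {truck_at(t1,portA)} ⊆ S  — applicable
  S \ del = {pkg_at(p5,whs2)}
  ∪ add   = {pkg_at(p5,whs2), truck_at(t1,portB)}

== RESULT ==
["pkg_at(p5,whs2)", "truck_at(t1,portB)"]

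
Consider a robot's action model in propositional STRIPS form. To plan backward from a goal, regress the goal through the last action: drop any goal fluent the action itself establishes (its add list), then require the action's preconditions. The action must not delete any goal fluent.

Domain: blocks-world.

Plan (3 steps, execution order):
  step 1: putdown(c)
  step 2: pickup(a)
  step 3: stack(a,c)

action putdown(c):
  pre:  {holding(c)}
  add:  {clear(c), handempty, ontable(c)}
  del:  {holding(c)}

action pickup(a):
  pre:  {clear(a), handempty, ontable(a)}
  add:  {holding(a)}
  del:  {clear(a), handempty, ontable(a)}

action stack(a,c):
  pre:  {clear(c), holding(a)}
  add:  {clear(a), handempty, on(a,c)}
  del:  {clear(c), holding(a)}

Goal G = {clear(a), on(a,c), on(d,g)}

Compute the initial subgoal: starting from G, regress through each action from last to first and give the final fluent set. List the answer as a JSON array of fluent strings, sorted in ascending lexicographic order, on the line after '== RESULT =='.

Work backward from the goal:
  through step 3 (stack(a,c)): drop {clear(a), on(a,c)}, keep {on(d,g)}, require {clear(c), holding(a)}
    → {clear(c), holding(a), on(d,g)}
  through step 2 (pickup(a)): drop {holding(a)}, keep {clear(c), on(d,g)}, require {clear(a), handempty, ontable(a)}
    → {clear(a), clear(c), handempty, on(d,g), ontable(a)}
  through step 1 (putdown(c)): drop {clear(c), handempty}, keep {clear(a), on(d,g), ontable(a)}, require {holding(c)}
    → {clear(a), holding(c), on(d,g), ontable(a)}

== RESULT ==
["clear(a)", "holding(c)", "on(d,g)", "ontable(a)"]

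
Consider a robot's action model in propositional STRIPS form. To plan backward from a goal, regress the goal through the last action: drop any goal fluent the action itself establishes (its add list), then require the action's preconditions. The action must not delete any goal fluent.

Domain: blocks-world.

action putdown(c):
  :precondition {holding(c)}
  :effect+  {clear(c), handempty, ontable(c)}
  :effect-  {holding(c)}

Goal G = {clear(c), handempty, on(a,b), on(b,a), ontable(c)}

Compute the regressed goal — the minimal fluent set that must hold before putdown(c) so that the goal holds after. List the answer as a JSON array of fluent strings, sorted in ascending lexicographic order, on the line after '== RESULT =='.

Compute (G \ add) ∪ pre:
  G ∩ del = {}  (empty — regression defined)
  G \ add = {clear(c), handempty, on(a,b), on(b,a), ontable(c)} \ {clear(c), handempty, ontable(c)} = {on(a,b), on(b,a)}
  ∪ pre   = {on(a,b), on(b,a)} ∪ {holding(c)}
          = {holding(c), on(a,b), on(b,a)}

== RESULT ==
["holding(c)", "on(a,b)", "on(b,a)"]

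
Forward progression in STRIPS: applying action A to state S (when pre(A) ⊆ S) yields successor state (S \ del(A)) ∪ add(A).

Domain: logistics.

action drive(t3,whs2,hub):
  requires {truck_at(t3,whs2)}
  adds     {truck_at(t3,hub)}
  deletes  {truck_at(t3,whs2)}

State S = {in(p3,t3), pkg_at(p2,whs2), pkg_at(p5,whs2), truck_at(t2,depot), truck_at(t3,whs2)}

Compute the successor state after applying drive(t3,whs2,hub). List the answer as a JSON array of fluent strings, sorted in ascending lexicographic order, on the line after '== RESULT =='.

Progress:
  pre ⊆ S: {truck_at(t3,whs2)} ⊆ S  — applicable
  S \ del = {in(p3,t3), pkg_at(p2,whs2), pkg_at(p5,whs2), truck_at(t2,depot)}
  ∪ add   = {in(p3,t3), pkg_at(p2,whs2), pkg_at(p5,whs2), truck_at(t2,depot), truck_at(t3,hub)}

== RESULT ==
["in(p3,t3)", "pkg_at(p2,whs2)", "pkg_at(p5,whs2)", "truck_at(t2,depot)", "truck_at(t3,hub)"]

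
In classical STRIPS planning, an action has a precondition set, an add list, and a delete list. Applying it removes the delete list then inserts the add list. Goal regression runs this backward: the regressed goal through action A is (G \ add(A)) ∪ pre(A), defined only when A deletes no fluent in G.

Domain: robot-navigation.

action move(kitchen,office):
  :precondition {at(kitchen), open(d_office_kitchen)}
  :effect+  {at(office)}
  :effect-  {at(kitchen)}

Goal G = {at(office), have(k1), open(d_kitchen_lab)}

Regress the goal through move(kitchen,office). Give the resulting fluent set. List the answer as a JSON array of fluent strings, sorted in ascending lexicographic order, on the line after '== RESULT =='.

Compute (G \ add) ∪ pre:
  G ∩ del = {}  (empty — regression defined)
  G \ add = {at(office), have(k1), open(d_kitchen_lab)} \ {at(office)} = {have(k1), open(d_kitchen_lab)}
  ∪ pre   = {have(k1), open(d_kitchen_lab)} ∪ {at(kitchen), open(d_office_kitchen)}
          = {at(kitchen), have(k1), open(d_kitchen_lab), open(d_office_kitchen)}

== RESULT ==
["at(kitchen)", "have(k1)", "open(d_kitchen_lab)", "open(d_office_kitchen)"]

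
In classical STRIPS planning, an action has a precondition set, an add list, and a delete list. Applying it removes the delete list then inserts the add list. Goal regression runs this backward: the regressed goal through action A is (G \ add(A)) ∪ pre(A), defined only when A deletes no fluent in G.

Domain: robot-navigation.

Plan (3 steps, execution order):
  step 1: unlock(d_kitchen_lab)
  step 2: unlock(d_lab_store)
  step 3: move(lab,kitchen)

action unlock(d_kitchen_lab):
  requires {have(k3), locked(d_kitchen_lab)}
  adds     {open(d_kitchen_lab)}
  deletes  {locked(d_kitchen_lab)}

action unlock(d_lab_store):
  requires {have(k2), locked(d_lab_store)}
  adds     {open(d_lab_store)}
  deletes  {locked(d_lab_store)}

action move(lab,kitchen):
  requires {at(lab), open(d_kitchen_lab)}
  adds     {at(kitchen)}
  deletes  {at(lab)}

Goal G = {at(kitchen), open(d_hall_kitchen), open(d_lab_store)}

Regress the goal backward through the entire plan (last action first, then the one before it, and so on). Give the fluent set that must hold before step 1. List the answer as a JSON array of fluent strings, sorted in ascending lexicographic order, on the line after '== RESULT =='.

Regress step by step:
  through step 3 (move(lab,kitchen)): drop {at(kitchen)}, keep {open(d_hall_kitchen), open(d_lab_store)}, require {at(lab), open(d_kitchen_lab)}
    → {at(lab), open(d_hall_kitchen), open(d_kitchen_lab), open(d_lab_store)}
  through step 2 (unlock(d_lab_store)): drop {open(d_lab_store)}, keep {at(lab), open(d_hall_kitchen), open(d_kitchen_lab)}, require {have(k2), locked(d_lab_store)}
    → {at(lab), have(k2), locked(d_lab_store), open(d_hall_kitchen), open(d_kitchen_lab)}
  through step 1 (unlock(d_kitchen_lab)): drop {open(d_kitchen_lab)}, keep {at(lab), have(k2), locked(d_lab_store), open(d_hall_kitchen)}, require {have(k3), locked(d_kitchen_lab)}
    → {at(lab), have(k2), have(k3), locked(d_kitchen_lab), locked(d_lab_store), open(d_hall_kitchen)}

== RESULT ==
["at(lab)", "have(k2)", "have(k3)", "locked(d_kitchen_lab)", "locked(d_lab_store)", "open(d_hall_kitchen)"]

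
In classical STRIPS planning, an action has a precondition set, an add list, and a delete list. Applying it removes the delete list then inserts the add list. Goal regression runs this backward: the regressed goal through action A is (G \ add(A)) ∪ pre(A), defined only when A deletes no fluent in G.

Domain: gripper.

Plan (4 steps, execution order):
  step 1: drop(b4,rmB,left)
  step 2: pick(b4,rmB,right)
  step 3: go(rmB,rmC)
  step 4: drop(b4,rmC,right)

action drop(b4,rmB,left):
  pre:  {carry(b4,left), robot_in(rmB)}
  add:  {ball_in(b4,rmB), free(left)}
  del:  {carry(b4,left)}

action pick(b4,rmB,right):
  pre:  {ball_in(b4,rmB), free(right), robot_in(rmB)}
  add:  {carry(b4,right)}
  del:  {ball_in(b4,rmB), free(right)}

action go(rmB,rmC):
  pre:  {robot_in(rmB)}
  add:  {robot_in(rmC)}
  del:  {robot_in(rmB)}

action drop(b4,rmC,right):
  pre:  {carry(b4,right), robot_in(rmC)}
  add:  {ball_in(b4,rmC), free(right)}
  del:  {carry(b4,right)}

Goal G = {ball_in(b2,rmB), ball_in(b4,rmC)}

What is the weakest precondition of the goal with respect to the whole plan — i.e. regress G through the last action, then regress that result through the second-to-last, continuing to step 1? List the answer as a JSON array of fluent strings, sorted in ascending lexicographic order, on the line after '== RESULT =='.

Work backward from the goal:
  through step 4 (drop(b4,rmC,right)): drop {ball_in(b4,rmC)}, keep {ball_in(b2,rmB)}, require {carry(b4,right), robot_in(rmC)}
    → {ball_in(b2,rmB), carry(b4,right), robot_in(rmC)}
  through step 3 (go(rmB,rmC)): drop {robot_in(rmC)}, keep {ball_in(b2,rmB), carry(b4,right)}, require {robot_in(rmB)}
    → {ball_in(b2,rmB), carry(b4,right), robot_in(rmB)}
  through step 2 (pick(b4,rmB,right)): drop {carry(b4,right)}, keep {ball_in(b2,rmB), robot_in(rmB)}, require {ball_in(b4,rmB), free(right), robot_in(rmB)}
    → {ball_in(b2,rmB), ball_in(b4,rmB), free(right), robot_in(rmB)}
  through step 1 (drop(b4,rmB,left)): drop {ball_in(b4,rmB)}, keep {ball_in(b2,rmB), free(right), robot_in(rmB)}, require {carry(b4,left), robot_in(rmB)}
    → {ball_in(b2,rmB), carry(b4,left), free(right), robot_in(rmB)}

== RESULT ==
["ball_in(b2,rmB)", "carry(b4,left)", "free(right)", "robot_in(rmB)"]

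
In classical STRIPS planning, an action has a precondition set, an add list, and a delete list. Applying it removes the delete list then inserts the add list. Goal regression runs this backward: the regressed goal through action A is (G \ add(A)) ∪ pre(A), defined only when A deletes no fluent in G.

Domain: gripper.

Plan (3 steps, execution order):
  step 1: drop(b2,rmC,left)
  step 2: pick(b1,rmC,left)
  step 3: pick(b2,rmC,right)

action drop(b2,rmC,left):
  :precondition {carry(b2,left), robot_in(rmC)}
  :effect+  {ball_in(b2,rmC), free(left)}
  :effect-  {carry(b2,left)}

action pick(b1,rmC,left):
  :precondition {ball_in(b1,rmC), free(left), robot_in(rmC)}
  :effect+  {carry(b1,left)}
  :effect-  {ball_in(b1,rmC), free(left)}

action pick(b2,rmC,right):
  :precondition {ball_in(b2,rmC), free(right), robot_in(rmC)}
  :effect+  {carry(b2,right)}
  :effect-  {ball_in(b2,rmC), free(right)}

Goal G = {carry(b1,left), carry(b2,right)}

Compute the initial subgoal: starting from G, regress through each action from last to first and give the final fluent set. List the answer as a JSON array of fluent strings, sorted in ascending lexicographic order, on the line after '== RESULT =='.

Work backward from the goal:
  through step 3 (pick(b2,rmC,right)): drop {carry(b2,right)}, keep {carry(b1,left)}, require {ball_in(b2,rmC), free(right), robot_in(rmC)}
    → {ball_in(b2,rmC), carry(b1,left), free(right), robot_in(rmC)}
  through step 2 (pick(b1,rmC,left)): drop {carry(b1,left)}, keep {ball_in(b2,rmC), free(right), robot_in(rmC)}, require {ball_in(b1,rmC), free(left), robot_in(rmC)}
    → {ball_in(b1,rmC), ball_in(b2,rmC), free(left), free(right), robot_in(rmC)}
  through step 1 (drop(b2,rmC,left)): drop {ball_in(b2,rmC), free(left)}, keep {ball_in(b1,rmC), free(right), robot_in(rmC)}, require {carry(b2,left), robot_in(rmC)}
    → {ball_in(b1,rmC), carry(b2,left), free(right), robot_in(rmC)}

== RESULT ==
["ball_in(b1,rmC)", "carry(b2,left)", "free(right)", "robot_in(rmC)"]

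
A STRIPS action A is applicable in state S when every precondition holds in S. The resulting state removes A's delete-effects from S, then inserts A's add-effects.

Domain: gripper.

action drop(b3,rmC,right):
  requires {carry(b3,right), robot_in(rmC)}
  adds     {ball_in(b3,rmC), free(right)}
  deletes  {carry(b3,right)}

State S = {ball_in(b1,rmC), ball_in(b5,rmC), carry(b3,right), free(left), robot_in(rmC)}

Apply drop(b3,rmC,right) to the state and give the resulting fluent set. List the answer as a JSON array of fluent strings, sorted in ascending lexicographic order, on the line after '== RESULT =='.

Compute (S \ del) ∪ add:
  pre ⊆ S: {carry(b3,right), robot_in(rmC)} ⊆ S  — applicable
  S \ del = {ball_in(b1,rmC), ball_in(b5,rmC), free(left), robot_in(rmC)}
  ∪ add   = {ball_in(b1,rmC), ball_in(b3,rmC), ball_in(b5,rmC), free(left), free(right), robot_in(rmC)}

== RESULT ==
["ball_in(b1,rmC)", "ball_in(b3,rmC)", "ball_in(b5,rmC)", "free(left)", "free(right)", "robot_in(rmC)"]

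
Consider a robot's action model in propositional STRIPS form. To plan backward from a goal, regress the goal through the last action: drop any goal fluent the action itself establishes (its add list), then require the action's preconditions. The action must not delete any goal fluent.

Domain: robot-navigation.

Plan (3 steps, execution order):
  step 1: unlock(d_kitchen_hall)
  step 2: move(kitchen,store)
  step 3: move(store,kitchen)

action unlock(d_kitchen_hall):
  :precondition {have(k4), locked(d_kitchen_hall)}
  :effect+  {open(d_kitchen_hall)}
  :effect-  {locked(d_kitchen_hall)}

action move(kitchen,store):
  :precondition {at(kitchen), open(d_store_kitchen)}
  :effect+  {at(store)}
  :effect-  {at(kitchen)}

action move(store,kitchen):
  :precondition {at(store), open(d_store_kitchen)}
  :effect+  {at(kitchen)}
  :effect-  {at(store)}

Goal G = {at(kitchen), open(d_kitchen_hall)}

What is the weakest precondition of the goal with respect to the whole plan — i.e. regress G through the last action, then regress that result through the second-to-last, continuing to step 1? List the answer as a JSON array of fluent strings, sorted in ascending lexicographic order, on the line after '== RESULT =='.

Regress step by step:
  through step 3 (move(store,kitchen)): drop {at(kitchen)}, keep {open(d_kitchen_hall)}, require {at(store), open(d_store_kitchen)}
    → {at(store), open(d_kitchen_hall), open(d_store_kitchen)}
  through step 2 (move(kitchen,store)): drop {at(store)}, keep {open(d_kitchen_hall), open(d_store_kitchen)}, require {at(kitchen), open(d_store_kitchen)}
    → {at(kitchen), open(d_kitchen_hall), open(d_store_kitchen)}
  through step 1 (unlock(d_kitchen_hall)): drop {open(d_kitchen_hall)}, keep {at(kitchen), open(d_store_kitchen)}, require {have(k4), locked(d_kitchen_hall)}
    → {at(kitchen), have(k4), locked(d_kitchen_hall), open(d_store_kitchen)}

== RESULT ==
["at(kitchen)", "have(k4)", "locked(d_kitchen_hall)", "open(d_store_kitchen)"]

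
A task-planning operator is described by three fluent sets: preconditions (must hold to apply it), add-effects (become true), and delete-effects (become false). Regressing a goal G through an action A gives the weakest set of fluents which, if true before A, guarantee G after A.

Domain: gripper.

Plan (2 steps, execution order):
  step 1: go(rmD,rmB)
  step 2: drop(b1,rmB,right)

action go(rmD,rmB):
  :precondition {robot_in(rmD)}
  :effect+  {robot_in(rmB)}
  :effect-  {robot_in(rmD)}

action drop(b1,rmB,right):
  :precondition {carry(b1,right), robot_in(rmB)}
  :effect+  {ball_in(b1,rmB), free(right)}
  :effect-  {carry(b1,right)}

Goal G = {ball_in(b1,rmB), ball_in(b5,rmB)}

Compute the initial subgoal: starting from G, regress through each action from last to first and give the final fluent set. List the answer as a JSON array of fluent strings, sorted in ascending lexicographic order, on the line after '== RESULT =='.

Work backward from the goal:
  through step 2 (drop(b1,rmB,right)): drop {ball_in(b1,rmB)}, keep {ball_in(b5,rmB)}, require {carry(b1,right), robot_in(rmB)}
    → {ball_in(b5,rmB), carry(b1,right), robot_in(rmB)}
  through step 1 (go(rmD,rmB)): drop {robot_in(rmB)}, keep {ball_in(b5,rmB), carry(b1,right)}, require {robot_in(rmD)}
    → {ball_in(b5,rmB), carry(b1,right), robot_in(rmD)}

== RESULT ==
["ball_in(b5,rmB)", "carry(b1,right)", "robot_in(rmD)"]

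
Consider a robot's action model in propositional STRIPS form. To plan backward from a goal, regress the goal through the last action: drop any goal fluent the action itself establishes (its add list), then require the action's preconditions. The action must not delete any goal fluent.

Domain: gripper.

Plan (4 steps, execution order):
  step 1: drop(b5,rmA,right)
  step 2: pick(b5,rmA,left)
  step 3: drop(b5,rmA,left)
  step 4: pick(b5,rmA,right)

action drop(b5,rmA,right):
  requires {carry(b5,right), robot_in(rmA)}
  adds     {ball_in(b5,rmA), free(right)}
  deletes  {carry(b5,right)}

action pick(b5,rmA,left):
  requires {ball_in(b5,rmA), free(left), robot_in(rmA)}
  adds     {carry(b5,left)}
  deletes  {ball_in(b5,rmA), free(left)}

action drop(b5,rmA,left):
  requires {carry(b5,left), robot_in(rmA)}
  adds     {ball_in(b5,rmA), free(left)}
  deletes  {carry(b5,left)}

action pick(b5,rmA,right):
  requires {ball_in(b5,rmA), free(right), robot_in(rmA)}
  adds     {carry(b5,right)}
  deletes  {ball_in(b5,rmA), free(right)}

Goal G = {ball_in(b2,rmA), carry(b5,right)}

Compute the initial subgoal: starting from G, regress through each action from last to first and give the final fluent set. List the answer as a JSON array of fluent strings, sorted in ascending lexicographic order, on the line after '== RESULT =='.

Work backward from the goal:
  through step 4 (pick(b5,rmA,right)): drop {carry(b5,right)}, keep {ball_in(b2,rmA)}, require {ball_in(b5,rmA), free(right), robot_in(rmA)}
    → {ball_in(b2,rmA), ball_in(b5,rmA), free(right), robot_in(rmA)}
  through step 3 (drop(b5,rmA,left)): drop {ball_in(b5,rmA)}, keep {ball_in(b2,rmA), free(right), robot_in(rmA)}, require {carry(b5,left), robot_in(rmA)}
    → {ball_in(b2,rmA), carry(b5,left), free(right), robot_in(rmA)}
  through step 2 (pick(b5,rmA,left)): drop {carry(b5,left)}, keep {ball_in(b2,rmA), free(right), robot_in(rmA)}, require {ball_in(b5,rmA), free(left), robot_in(rmA)}
    → {ball_in(b2,rmA), ball_in(b5,rmA), free(left), free(right), robot_in(rmA)}
  through step 1 (drop(b5,rmA,right)): drop {ball_in(b5,rmA), free(right)}, keep {ball_in(b2,rmA), free(left), robot_in(rmA)}, require {carry(b5,right), robot_in(rmA)}
    → {ball_in(b2,rmA), carry(b5,right), free(left), robot_in(rmA)}

== RESULT ==
["ball_in(b2,rmA)", "carry(b5,right)", "free(left)", "robot_in(rmA)"]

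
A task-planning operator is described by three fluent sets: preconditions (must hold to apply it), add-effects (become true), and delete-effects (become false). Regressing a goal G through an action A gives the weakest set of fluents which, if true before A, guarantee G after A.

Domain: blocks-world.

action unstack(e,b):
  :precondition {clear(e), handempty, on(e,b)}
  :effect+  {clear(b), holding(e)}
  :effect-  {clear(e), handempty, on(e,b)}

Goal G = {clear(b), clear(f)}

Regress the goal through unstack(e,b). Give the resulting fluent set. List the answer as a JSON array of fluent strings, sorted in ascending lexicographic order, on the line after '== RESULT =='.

Regress:
  G ∩ del = {}  (empty — regression defined)
  G \ add = {clear(b), clear(f)} \ {clear(b), holding(e)} = {clear(f)}
  ∪ pre   = {clear(f)} ∪ {clear(e), handempty, on(e,b)}
          = {clear(e), clear(f), handempty, on(e,b)}

== RESULT ==
["clear(e)", "clear(f)", "handempty", "on(e,b)"]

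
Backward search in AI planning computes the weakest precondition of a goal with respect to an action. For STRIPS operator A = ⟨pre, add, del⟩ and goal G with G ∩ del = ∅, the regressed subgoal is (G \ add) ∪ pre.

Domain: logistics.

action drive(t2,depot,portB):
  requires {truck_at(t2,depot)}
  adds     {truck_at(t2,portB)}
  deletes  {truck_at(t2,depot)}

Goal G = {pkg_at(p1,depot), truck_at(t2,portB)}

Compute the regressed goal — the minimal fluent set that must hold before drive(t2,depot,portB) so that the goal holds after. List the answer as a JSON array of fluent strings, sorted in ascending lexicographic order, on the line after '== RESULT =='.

Regress:
  G ∩ del = {}  (empty — regression defined)
  G \ add = {pkg_at(p1,depot), truck_at(t2,portB)} \ {truck_at(t2,portB)} = {pkg_at(p1,depot)}
  ∪ pre   = {pkg_at(p1,depot)} ∪ {truck_at(t2,depot)}
          = {pkg_at(p1,depot), truck_at(t2,depot)}

== RESULT ==
["pkg_at(p1,depot)", "truck_at(t2,depot)"]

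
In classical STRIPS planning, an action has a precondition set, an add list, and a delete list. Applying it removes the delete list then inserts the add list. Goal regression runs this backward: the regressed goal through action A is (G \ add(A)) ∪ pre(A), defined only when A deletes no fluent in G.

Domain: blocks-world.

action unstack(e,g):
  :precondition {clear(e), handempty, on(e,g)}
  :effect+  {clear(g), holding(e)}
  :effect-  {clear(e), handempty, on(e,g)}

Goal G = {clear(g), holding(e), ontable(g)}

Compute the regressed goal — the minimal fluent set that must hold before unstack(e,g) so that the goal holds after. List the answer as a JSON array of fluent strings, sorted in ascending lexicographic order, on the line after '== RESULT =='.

Regress:
  G ∩ del = {}  (empty — regression defined)
  G \ add = {clear(g), holding(e), ontable(g)} \ {clear(g), holding(e)} = {ontable(g)}
  ∪ pre   = {ontable(g)} ∪ {clear(e), handempty, on(e,g)}
          = {clear(e), handempty, on(e,g), ontable(g)}

== RESULT ==
["clear(e)", "handempty", "on(e,g)", "ontable(g)"]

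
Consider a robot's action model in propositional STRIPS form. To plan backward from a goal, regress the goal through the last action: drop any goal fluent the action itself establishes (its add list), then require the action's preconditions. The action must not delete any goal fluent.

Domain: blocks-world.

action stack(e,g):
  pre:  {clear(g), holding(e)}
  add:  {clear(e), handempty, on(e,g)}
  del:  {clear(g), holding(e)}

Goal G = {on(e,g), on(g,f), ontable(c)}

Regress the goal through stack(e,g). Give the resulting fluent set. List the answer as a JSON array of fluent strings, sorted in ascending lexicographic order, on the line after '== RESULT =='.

Compute (G \ add) ∪ pre:
  G ∩ del = {}  (empty — regression defined)
  G \ add = {on(e,g), on(g,f), ontable(c)} \ {clear(e), handempty, on(e,g)} = {on(g,f), ontable(c)}
  ∪ pre   = {on(g,f), ontable(c)} ∪ {clear(g), holding(e)}
          = {clear(g), holding(e), on(g,f), ontable(c)}

== RESULT ==
["clear(g)", "holding(e)", "on(g,f)", "ontable(c)"]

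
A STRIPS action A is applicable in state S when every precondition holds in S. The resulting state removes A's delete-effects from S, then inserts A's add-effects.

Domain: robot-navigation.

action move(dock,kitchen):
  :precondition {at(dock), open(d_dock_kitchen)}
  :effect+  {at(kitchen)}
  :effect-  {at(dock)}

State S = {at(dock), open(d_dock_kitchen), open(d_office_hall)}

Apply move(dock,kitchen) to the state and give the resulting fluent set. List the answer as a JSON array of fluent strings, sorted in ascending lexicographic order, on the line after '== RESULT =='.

Compute (S \ del) ∪ add:
  pre ⊆ S: {at(dock), open(d_dock_kitchen)} ⊆ S  — applicable
  S \ del = {open(d_dock_kitchen), open(d_office_hall)}
  ∪ add   = {at(kitchen), open(d_dock_kitchen), open(d_office_hall)}

== RESULT ==
["at(kitchen)", "open(d_dock_kitchen)", "open(d_office_hall)"]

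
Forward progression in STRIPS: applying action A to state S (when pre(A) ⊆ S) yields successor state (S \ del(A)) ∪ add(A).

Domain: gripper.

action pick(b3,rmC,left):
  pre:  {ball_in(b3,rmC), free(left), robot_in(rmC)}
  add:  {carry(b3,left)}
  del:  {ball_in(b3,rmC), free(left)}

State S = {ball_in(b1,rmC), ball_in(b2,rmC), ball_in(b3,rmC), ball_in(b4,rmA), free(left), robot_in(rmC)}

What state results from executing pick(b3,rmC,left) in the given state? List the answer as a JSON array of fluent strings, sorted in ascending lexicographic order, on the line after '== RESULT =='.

Compute (S \ del) ∪ add:
  pre ⊆ S: {ball_in(b3,rmC), free(left), robot_in(rmC)} ⊆ S  — applicable
  S \ del = {ball_in(b1,rmC), ball_in(b2,rmC), ball_in(b4,rmA), robot_in(rmC)}
  ∪ add   = {ball_in(b1,rmC), ball_in(b2,rmC), ball_in(b4,rmA), carry(b3,left), robot_in(rmC)}

== RESULT ==
["ball_in(b1,rmC)", "ball_in(b2,rmC)", "ball_in(b4,rmA)", "carry(b3,left)", "robot_in(rmC)"]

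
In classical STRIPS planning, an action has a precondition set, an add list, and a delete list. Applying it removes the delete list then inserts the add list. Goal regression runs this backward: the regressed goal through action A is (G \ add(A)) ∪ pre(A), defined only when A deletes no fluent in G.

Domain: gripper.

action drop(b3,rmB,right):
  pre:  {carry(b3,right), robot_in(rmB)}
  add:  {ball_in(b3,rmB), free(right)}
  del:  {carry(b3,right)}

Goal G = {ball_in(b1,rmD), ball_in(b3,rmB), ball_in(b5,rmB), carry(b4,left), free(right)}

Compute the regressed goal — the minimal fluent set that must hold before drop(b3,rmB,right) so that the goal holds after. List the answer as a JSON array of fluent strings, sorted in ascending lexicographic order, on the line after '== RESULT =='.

Compute (G \ add) ∪ pre:
  G ∩ del = {}  (empty — regression defined)
  G \ add = {ball_in(b1,rmD), ball_in(b3,rmB), ball_in(b5,rmB), carry(b4,left), free(right)} \ {ball_in(b3,rmB), free(right)} = {ball_in(b1,rmD), ball_in(b5,rmB), carry(b4,left)}
  ∪ pre   = {ball_in(b1,rmD), ball_in(b5,rmB), carry(b4,left)} ∪ {carry(b3,right), robot_in(rmB)}
          = {ball_in(b1,rmD), ball_in(b5,rmB), carry(b3,right), carry(b4,left), robot_in(rmB)}

== RESULT ==
["ball_in(b1,rmD)", "ball_in(b5,rmB)", "carry(b3,right)", "carry(b4,left)", "robot_in(rmB)"]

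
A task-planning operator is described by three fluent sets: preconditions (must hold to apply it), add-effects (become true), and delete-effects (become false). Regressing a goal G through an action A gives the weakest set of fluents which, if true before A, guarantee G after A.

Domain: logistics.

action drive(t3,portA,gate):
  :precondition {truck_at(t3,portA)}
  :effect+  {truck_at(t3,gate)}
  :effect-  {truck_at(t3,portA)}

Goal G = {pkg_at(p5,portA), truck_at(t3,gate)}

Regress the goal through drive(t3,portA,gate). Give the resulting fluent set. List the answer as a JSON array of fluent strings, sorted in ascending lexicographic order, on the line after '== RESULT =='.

Compute (G \ add) ∪ pre:
  G ∩ del = {}  (empty — regression defined)
  G \ add = {pkg_at(p5,portA), truck_at(t3,gate)} \ {truck_at(t3,gate)} = {pkg_at(p5,portA)}
  ∪ pre   = {pkg_at(p5,portA)} ∪ {truck_at(t3,portA)}
          = {pkg_at(p5,portA), truck_at(t3,portA)}

== RESULT ==
["pkg_at(p5,portA)", "truck_at(t3,portA)"]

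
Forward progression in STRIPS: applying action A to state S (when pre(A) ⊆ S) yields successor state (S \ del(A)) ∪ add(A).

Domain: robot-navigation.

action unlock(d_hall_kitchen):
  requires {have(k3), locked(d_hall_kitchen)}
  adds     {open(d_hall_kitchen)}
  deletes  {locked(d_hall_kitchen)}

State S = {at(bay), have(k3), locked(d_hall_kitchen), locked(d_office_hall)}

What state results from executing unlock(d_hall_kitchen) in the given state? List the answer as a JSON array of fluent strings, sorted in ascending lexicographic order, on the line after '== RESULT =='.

Progress:
  pre ⊆ S: {have(k3), locked(d_hall_kitchen)} ⊆ S  — applicable
  S \ del = {at(bay), have(k3), locked(d_office_hall)}
  ∪ add   = {at(bay), have(k3), locked(d_office_hall), open(d_hall_kitchen)}

== RESULT ==
["at(bay)", "have(k3)", "locked(d_office_hall)", "open(d_hall_kitchen)"]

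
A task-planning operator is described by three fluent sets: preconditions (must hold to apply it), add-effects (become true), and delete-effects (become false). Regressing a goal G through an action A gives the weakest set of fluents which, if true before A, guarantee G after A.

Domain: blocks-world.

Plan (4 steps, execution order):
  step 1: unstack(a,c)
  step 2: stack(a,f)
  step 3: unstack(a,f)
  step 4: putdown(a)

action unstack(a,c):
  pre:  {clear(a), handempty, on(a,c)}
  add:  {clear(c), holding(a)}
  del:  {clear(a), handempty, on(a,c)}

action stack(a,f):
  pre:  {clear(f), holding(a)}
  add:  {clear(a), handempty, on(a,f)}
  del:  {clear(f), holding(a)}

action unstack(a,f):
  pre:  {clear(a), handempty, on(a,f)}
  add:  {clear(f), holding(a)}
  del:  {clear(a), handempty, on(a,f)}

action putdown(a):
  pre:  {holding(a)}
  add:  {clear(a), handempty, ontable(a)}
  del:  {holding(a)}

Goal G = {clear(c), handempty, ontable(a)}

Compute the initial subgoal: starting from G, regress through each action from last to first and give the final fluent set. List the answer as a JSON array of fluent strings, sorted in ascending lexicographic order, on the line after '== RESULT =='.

Work backward from the goal:
  through step 4 (putdown(a)): drop {handempty, ontable(a)}, keep {clear(c)}, require {holding(a)}
    → {clear(c), holding(a)}
  through step 3 (unstack(a,f)): drop {holding(a)}, keep {clear(c)}, require {clear(a), handempty, on(a,f)}
    → {clear(a), clear(c), handempty, on(a,f)}
  through step 2 (stack(a,f)): drop {clear(a), handempty, on(a,f)}, keep {clear(c)}, require {clear(f), holding(a)}
    → {clear(c), clear(f), holding(a)}
  through step 1 (unstack(a,c)): drop {clear(c), holding(a)}, keep {clear(f)}, require {clear(a), handempty, on(a,c)}
    → {clear(a), clear(f), handempty, on(a,c)}

== RESULT ==
["clear(a)", "clear(f)", "handempty", "on(a,c)"]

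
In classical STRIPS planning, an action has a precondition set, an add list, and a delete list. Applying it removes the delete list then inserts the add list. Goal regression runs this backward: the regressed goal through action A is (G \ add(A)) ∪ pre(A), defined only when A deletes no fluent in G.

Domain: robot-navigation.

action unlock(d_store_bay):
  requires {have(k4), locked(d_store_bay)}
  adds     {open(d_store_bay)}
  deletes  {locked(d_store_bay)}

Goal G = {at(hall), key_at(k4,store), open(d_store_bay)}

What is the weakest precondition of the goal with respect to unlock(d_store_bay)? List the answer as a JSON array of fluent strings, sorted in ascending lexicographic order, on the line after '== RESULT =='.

Compute (G \ add) ∪ pre:
  G ∩ del = {}  (empty — regression defined)
  G \ add = {at(hall), key_at(k4,store), open(d_store_bay)} \ {open(d_store_bay)} = {at(hall), key_at(k4,store)}
  ∪ pre   = {at(hall), key_at(k4,store)} ∪ {have(k4), locked(d_store_bay)}
          = {at(hall), have(k4), key_at(k4,store), locked(d_store_bay)}

== RESULT ==
["at(hall)", "have(k4)", "key_at(k4,store)", "locked(d_store_bay)"]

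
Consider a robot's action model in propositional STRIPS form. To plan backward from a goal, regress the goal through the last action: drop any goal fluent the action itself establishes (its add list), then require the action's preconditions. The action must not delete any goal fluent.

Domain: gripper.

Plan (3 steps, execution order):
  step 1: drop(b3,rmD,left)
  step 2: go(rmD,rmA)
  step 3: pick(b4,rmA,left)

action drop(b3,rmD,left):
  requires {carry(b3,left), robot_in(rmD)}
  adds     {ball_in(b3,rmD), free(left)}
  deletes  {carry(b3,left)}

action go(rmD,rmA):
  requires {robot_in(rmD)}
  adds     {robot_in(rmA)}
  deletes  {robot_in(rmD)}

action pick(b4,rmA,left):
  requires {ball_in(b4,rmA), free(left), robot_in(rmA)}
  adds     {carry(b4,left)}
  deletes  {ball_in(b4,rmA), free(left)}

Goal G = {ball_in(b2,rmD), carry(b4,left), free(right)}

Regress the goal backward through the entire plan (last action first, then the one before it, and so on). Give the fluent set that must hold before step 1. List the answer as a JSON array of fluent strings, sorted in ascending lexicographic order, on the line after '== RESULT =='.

Work backward from the goal:
  through step 3 (pick(b4,rmA,left)): drop {carry(b4,left)}, keep {ball_in(b2,rmD), free(right)}, require {ball_in(b4,rmA), free(left), robot_in(rmA)}
    → {ball_in(b2,rmD), ball_in(b4,rmA), free(left), free(right), robot_in(rmA)}
  through step 2 (go(rmD,rmA)): drop {robot_in(rmA)}, keep {ball_in(b2,rmD), ball_in(b4,rmA), free(left), free(right)}, require {robot_in(rmD)}
    → {ball_in(b2,rmD), ball_in(b4,rmA), free(left), free(right), robot_in(rmD)}
  through step 1 (drop(b3,rmD,left)): drop {free(left)}, keep {ball_in(b2,rmD), ball_in(b4,rmA), free(right), robot_in(rmD)}, require {carry(b3,left), robot_in(rmD)}
    → {ball_in(b2,rmD), ball_in(b4,rmA), carry(b3,left), free(right), robot_in(rmD)}

== RESULT ==
["ball_in(b2,rmD)", "ball_in(b4,rmA)", "carry(b3,left)", "free(right)", "robot_in(rmD)"]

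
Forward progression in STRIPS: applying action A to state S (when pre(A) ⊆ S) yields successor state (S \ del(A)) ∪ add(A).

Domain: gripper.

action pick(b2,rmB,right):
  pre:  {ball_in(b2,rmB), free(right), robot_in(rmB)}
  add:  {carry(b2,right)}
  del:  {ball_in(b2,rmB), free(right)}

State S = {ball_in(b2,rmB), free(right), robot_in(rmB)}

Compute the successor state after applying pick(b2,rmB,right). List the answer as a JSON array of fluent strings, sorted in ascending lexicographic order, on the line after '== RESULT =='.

Progress:
  pre ⊆ S: {ball_in(b2,rmB), free(right), robot_in(rmB)} ⊆ S  — applicable
  S \ del = {robot_in(rmB)}
  ∪ add   = {carry(b2,right), robot_in(rmB)}

== RESULT ==
["carry(b2,right)", "robot_in(rmB)"]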